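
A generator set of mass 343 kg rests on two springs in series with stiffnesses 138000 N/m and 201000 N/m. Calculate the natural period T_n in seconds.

0.407 s

Series springs: 1/k_eq = 1/138000 + 1/201000 = 1.222×10^-5, so k_eq = 81820 N/m.
ω_n = √(k_eq/m) = √(81820/343) = √238.6 = 15.45 rad/s.
T_n = 2π/ω_n = 6.283/15.45 = 0.4068 s.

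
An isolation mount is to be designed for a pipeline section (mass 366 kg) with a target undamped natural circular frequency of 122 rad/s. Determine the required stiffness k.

k = m·ω_n² = 366 × 122.0² = 366 × 14880 = 5448000 N/m.

5450000 N/m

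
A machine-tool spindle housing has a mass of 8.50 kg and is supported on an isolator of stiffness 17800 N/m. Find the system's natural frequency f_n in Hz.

ω_n = √(k/m) = √(17800/8.50) = √2094 = 45.76 rad/s.
f_n = ω_n/(2π) = 45.76/6.283 = 7.283 Hz.

7.28 Hz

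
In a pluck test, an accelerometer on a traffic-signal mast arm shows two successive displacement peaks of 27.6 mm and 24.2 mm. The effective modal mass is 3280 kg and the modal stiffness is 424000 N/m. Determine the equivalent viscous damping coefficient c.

Logarithmic decrement δ = (1/n)·ln(x₀/x_n) = (1/1)·ln(27.6/24.2) = (1/1)·ln(1.140) = 0.1315.
ζ = δ/√(4π² + δ²) = 0.1315/√(39.48 + 0.0173) = 0.1315/6.285 = 0.02092.
c = ζ · 2√(km) = 0.02092 × 2√(424000 × 3280) = 0.02092 × 74580 = 1560 N·s/m.

1560 N·s/m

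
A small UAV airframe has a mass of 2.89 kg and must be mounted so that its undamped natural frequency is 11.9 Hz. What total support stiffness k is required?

16200 N/m

ω_n = 2πf_n = 2π × 11.9 = 74.77 rad/s.
k = m·ω_n² = 2.89 × 74.77² = 2.89 × 5591 = 16160 N/m.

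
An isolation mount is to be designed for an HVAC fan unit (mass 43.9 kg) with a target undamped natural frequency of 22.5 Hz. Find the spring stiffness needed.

877000 N/m

ω_n = 2πf_n = 2π × 22.5 = 141.4 rad/s.
k = m·ω_n² = 43.9 × 141.4² = 43.9 × 19990 = 877400 N/m.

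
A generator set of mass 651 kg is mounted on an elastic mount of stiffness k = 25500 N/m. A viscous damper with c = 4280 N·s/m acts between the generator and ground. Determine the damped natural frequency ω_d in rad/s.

5.33 rad/s

ω_n = √(k/m) = √(25500/651) = 6.259 rad/s.
Critical damping c_c = 2√(k·m) = 2√(25500 × 651) = 8149 N·s/m, so ζ = c/c_c = 4280/8149 = 0.5252.
ω_d = ω_n√(1 − ζ²) = 6.259 × √(1 − 0.276) = 5.326 rad/s.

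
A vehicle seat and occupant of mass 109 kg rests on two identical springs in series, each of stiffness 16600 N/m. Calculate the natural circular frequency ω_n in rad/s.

8.73 rad/s

Series springs: 1/k_eq = 2/16600, so k_eq = 16600/2 = 8300 N/m.
ω_n = √(k_eq/m) = √(8300/109) = √76.15 = 8.726 rad/s.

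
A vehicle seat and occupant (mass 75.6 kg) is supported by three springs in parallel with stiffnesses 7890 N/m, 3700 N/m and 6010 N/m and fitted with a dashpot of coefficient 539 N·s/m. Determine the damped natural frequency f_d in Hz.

2.36 Hz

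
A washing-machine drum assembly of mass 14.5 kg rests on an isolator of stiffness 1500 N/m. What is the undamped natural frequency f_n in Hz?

1.62 Hz

ω_n = √(k/m) = √(1500/14.5) = √103.4 = 10.17 rad/s.
f_n = ω_n/(2π) = 10.17/6.283 = 1.619 Hz.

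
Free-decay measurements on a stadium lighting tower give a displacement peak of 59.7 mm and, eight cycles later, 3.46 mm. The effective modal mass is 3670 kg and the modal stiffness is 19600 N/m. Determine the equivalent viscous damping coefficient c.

960 N·s/m

Logarithmic decrement δ = (1/n)·ln(x₀/x_n) = (1/8)·ln(59.7/3.46) = (1/8)·ln(17.25) = 0.3560.
ζ = δ/√(4π² + δ²) = 0.3560/√(39.48 + 0.127) = 0.3560/6.293 = 0.05657.
c = ζ · 2√(km) = 0.05657 × 2√(19600 × 3670) = 0.05657 × 16960 = 959.6 N·s/m.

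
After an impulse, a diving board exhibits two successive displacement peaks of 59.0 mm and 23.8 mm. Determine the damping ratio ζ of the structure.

Logarithmic decrement δ = (1/n)·ln(x₀/x_n) = (1/1)·ln(59.0/23.8) = (1/1)·ln(2.479) = 0.9079.
ζ = δ/√(4π² + δ²) = 0.9079/√(39.48 + 0.824) = 0.9079/6.348 = 0.1430.

0.143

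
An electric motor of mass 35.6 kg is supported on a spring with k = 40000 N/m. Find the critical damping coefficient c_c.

c_c = 2√(k·m) = 2√(40000 × 35.6) = 2 × 1193 = 2387 N·s/m.

2390 N·s/m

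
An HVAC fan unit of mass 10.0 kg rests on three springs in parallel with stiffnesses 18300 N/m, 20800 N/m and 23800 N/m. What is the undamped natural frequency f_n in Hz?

12.6 Hz

Parallel springs add: k_eq = 18300 + 20800 + 23800 = 62900 N/m.
ω_n = √(k_eq/m) = √(62900/10.0) = √6290 = 79.31 rad/s.
f_n = ω_n/(2π) = 79.31/6.283 = 12.62 Hz.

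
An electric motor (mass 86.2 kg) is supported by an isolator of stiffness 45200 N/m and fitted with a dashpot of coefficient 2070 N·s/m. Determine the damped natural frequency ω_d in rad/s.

19.5 rad/s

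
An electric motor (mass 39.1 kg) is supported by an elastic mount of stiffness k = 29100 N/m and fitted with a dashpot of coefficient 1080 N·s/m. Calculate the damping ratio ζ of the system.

0.506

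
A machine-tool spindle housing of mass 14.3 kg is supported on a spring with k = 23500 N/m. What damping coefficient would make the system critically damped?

1160 N·s/m

c_c = 2√(k·m) = 2√(23500 × 14.3) = 2 × 579.7 = 1159 N·s/m.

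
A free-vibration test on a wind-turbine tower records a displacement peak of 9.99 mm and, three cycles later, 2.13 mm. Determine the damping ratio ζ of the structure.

0.0817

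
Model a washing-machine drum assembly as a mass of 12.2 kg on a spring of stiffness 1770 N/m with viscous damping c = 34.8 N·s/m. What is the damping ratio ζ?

0.118

ω_n = √(k/m) = √(1770/12.2) = 12.04 rad/s.
Critical damping c_c = 2√(k·m) = 2√(1770 × 12.2) = 293.9 N·s/m, so ζ = c/c_c = 34.8/293.9 = 0.1184.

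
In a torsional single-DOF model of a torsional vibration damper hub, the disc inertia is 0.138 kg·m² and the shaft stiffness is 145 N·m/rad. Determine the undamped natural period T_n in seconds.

0.194 s

ω_n = √(k_t/J) = √(145/0.138) = √1051 = 32.41 rad/s.
T_n = 2π/ω_n = 6.283/32.41 = 0.1938 s.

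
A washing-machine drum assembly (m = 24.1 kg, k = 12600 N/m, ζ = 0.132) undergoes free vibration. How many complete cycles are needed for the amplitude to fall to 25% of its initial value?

2 cycles

Logarithmic decrement δ = 2πζ/√(1 − ζ²) = 2π × 0.1320/√(1 − 0.0174) = 0.8367.
x_n/x₀ = e^(−nδ) ≤ 0.25; take ln: n ≥ ln(1/0.25)/δ = 1.386/0.8367 = 1.657.
So 2 complete cycles are required.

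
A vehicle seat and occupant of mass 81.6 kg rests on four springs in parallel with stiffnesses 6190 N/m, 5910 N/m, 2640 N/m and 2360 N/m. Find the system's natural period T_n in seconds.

Parallel springs add: k_eq = 6190 + 5910 + 2640 + 2360 = 17100 N/m.
ω_n = √(k_eq/m) = √(17100/81.6) = √209.6 = 14.48 rad/s.
T_n = 2π/ω_n = 6.283/14.48 = 0.4340 s.

0.434 s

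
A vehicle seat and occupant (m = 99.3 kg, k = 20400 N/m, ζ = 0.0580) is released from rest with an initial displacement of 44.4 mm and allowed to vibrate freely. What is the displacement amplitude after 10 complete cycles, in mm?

1.15 mm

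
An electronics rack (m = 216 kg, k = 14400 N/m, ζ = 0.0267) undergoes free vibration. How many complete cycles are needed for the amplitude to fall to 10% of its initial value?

14 cycles

Logarithmic decrement δ = 2πζ/√(1 − ζ²) = 2π × 0.02670/√(1 − 0.000713) = 0.1678.
x_n/x₀ = e^(−nδ) ≤ 0.1; take ln: n ≥ ln(1/0.1)/δ = 2.303/0.1678 = 13.72.
So 14 complete cycles are required.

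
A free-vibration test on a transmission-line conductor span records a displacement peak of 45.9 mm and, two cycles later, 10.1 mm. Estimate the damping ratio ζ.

Logarithmic decrement δ = (1/n)·ln(x₀/x_n) = (1/2)·ln(45.9/10.1) = (1/2)·ln(4.545) = 0.7570.
ζ = δ/√(4π² + δ²) = 0.7570/√(39.48 + 0.573) = 0.7570/6.329 = 0.1196.

0.120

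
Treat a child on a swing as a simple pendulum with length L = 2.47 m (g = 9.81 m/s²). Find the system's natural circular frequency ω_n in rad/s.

1.99 rad/s

For a simple pendulum ω_n = √(g/L) = √(9.81/2.47) = √3.972 = 1.993 rad/s.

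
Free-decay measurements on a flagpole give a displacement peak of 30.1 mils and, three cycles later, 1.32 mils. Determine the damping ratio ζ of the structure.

0.164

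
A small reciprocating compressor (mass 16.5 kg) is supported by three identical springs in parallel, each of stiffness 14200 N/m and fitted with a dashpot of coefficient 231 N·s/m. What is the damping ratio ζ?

Parallel springs add: k_eq = 3 × 14200 = 42600 N/m.
ω_n = √(k_eq/m) = √(42600/16.5) = 50.81 rad/s.
Critical damping c_c = 2√(k_eq·m) = 2√(42600 × 16.5) = 1677 N·s/m, so ζ = c/c_c = 231/1677 = 0.1378.

0.138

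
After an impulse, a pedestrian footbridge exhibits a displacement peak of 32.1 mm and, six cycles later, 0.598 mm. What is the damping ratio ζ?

0.105

Logarithmic decrement δ = (1/n)·ln(x₀/x_n) = (1/6)·ln(32.1/0.598) = (1/6)·ln(53.68) = 0.6638.
ζ = δ/√(4π² + δ²) = 0.6638/√(39.48 + 0.441) = 0.6638/6.318 = 0.1051.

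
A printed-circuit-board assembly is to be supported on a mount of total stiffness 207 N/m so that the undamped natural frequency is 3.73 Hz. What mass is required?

ω_n = 2πf_n = 2π × 3.73 = 23.44 rad/s.
m = k/ω_n² = 207/23.44² = 207/549.3 = 0.3769 kg.

0.377 kg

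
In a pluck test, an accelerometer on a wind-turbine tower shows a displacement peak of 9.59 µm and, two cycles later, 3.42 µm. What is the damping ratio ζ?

0.0818

Logarithmic decrement δ = (1/n)·ln(x₀/x_n) = (1/2)·ln(9.59/3.42) = (1/2)·ln(2.804) = 0.5155.
ζ = δ/√(4π² + δ²) = 0.5155/√(39.48 + 0.266) = 0.5155/6.304 = 0.08178.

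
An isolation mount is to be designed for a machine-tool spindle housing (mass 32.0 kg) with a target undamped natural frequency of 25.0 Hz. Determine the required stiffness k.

ω_n = 2πf_n = 2π × 25.0 = 157.1 rad/s.
k = m·ω_n² = 32.0 × 157.1² = 32.0 × 24670 = 789600 N/m.

790000 N/m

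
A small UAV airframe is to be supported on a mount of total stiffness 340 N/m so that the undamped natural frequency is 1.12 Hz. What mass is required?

ω_n = 2πf_n = 2π × 1.12 = 7.037 rad/s.
m = k/ω_n² = 340/7.037² = 340/49.52 = 6.866 kg.

6.87 kg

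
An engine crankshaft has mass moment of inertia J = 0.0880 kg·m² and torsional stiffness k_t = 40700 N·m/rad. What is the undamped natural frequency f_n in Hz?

108 Hz

ω_n = √(k_t/J) = √(40700/0.0880) = √462500 = 680.1 rad/s.
f_n = ω_n/(2π) = 680.1/6.283 = 108.2 Hz.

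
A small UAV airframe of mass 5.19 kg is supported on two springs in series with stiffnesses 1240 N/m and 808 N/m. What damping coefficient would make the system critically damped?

101 N·s/m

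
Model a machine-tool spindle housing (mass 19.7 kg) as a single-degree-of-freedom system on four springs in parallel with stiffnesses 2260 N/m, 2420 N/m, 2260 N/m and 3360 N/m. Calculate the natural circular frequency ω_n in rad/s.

22.9 rad/s

Parallel springs add: k_eq = 2260 + 2420 + 2260 + 3360 = 10300 N/m.
ω_n = √(k_eq/m) = √(10300/19.7) = √522.8 = 22.87 rad/s.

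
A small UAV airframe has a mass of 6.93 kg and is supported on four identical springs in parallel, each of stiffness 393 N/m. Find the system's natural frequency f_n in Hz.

2.40 Hz

Parallel springs add: k_eq = 4 × 393 = 1572 N/m.
ω_n = √(k_eq/m) = √(1572/6.93) = √226.8 = 15.06 rad/s.
f_n = ω_n/(2π) = 15.06/6.283 = 2.397 Hz.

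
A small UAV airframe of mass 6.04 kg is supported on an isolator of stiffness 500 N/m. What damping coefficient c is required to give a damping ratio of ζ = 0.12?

13.2 N·s/m

c_c = 2√(k·m) = 2√(500.0 × 6.04) = 109.9 N·s/m.
c = ζ·c_c = 0.12 × 109.9 = 13.19 N·s/m.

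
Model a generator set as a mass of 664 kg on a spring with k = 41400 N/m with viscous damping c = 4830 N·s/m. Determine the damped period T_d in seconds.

ω_n = √(k/m) = √(41400/664) = 7.896 rad/s.
Critical damping c_c = 2√(k·m) = 2√(41400 × 664) = 10490 N·s/m, so ζ = c/c_c = 4830/10490 = 0.4606.
ω_d = ω_n√(1 − ζ²) = 7.896 × √(1 − 0.212) = 7.009 rad/s.
T_d = 2π/ω_d = 0.8965 s.

0.896 s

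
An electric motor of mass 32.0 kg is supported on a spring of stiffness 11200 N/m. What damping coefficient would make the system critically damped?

1200 N·s/m

c_c = 2√(k·m) = 2√(11200 × 32.0) = 2 × 598.7 = 1197 N·s/m.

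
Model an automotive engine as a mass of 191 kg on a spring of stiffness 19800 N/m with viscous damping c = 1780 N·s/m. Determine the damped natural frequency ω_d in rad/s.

ω_n = √(k/m) = √(19800/191) = 10.18 rad/s.
Critical damping c_c = 2√(k·m) = 2√(19800 × 191) = 3889 N·s/m, so ζ = c/c_c = 1780/3889 = 0.4577.
ω_d = ω_n√(1 − ζ²) = 10.18 × √(1 − 0.209) = 9.053 rad/s.

9.05 rad/s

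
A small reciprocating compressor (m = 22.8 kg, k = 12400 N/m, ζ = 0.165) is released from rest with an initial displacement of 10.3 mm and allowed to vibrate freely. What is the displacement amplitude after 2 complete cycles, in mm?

1.26 mm

Logarithmic decrement δ = 2πζ/√(1 − ζ²) = 2π × 0.1650/√(1 − 0.0272) = 1.051.
After n cycles, x_n/x₀ = e^(−nδ), so x_2 = 10.3 × e^(−2 × 1.051) = 10.3 × 0.1222 = 1.258 mm.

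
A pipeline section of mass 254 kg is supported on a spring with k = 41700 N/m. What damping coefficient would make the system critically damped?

6510 N·s/m

c_c = 2√(k·m) = 2√(41700 × 254) = 2 × 3255 = 6509 N·s/m.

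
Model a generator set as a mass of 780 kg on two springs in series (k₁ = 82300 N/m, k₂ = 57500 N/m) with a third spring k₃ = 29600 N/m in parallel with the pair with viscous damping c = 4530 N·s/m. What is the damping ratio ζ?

0.322

Series pair: k_s = k₁k₂/(k₁+k₂) = (82300)(57500)/(82300 + 57500) = 33850 N/m. In parallel with k₃: k_eq = 33850 + 29600 = 63450 N/m.
ω_n = √(k_eq/m) = √(63450/780) = 9.019 rad/s.
Critical damping c_c = 2√(k_eq·m) = 2√(63450 × 780) = 14070 N·s/m, so ζ = c/c_c = 4530/14070 = 0.3220.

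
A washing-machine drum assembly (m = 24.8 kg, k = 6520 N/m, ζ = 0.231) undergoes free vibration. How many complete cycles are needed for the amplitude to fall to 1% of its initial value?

Logarithmic decrement δ = 2πζ/√(1 − ζ²) = 2π × 0.2310/√(1 − 0.0534) = 1.492.
x_n/x₀ = e^(−nδ) ≤ 0.01; take ln: n ≥ ln(1/0.01)/δ = 4.605/1.492 = 3.087.
So 4 complete cycles are required.

4 cycles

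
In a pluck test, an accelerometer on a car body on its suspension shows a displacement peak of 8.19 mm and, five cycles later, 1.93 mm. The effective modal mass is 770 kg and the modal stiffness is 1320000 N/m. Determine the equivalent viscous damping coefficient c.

2930 N·s/m

Logarithmic decrement δ = (1/n)·ln(x₀/x_n) = (1/5)·ln(8.19/1.93) = (1/5)·ln(4.244) = 0.2891.
ζ = δ/√(4π² + δ²) = 0.2891/√(39.48 + 0.0836) = 0.2891/6.290 = 0.04596.
c = ζ · 2√(km) = 0.04596 × 2√(1320000 × 770) = 0.04596 × 63760 = 2930 N·s/m.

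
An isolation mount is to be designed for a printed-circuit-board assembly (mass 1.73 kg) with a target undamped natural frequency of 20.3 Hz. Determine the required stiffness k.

ω_n = 2πf_n = 2π × 20.3 = 127.5 rad/s.
k = m·ω_n² = 1.73 × 127.5² = 1.73 × 16270 = 28140 N/m.

28100 N/m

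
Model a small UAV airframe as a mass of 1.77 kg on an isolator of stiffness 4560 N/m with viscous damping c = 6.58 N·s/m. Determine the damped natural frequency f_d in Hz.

8.07 Hz

ω_n = √(k/m) = √(4560/1.77) = 50.76 rad/s.
Critical damping c_c = 2√(k·m) = 2√(4560 × 1.77) = 179.7 N·s/m, so ζ = c/c_c = 6.58/179.7 = 0.03662.
ω_d = ω_n√(1 − ζ²) = 50.76 × √(1 − 0.00134) = 50.72 rad/s.
f_d = ω_d/(2π) = 8.073 Hz.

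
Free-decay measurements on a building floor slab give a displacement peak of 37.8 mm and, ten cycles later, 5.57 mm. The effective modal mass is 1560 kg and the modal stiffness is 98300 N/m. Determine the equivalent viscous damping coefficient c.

Logarithmic decrement δ = (1/n)·ln(x₀/x_n) = (1/10)·ln(37.8/5.57) = (1/10)·ln(6.786) = 0.1915.
ζ = δ/√(4π² + δ²) = 0.1915/√(39.48 + 0.0367) = 0.1915/6.286 = 0.03046.
c = ζ · 2√(km) = 0.03046 × 2√(98300 × 1560) = 0.03046 × 24770 = 754.5 N·s/m.

754 N·s/m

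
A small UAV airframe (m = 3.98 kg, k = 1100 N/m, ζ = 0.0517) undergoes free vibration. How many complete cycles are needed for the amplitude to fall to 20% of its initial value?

5 cycles

Logarithmic decrement δ = 2πζ/√(1 − ζ²) = 2π × 0.05170/√(1 − 0.00267) = 0.3253.
x_n/x₀ = e^(−nδ) ≤ 0.2; take ln: n ≥ ln(1/0.2)/δ = 1.609/0.3253 = 4.948.
So 5 complete cycles are required.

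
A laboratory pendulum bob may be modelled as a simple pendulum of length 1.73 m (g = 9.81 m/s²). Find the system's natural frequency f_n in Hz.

0.379 Hz

For a simple pendulum ω_n = √(g/L) = √(9.81/1.73) = √5.671 = 2.381 rad/s.
f_n = ω_n/(2π) = 2.381/6.283 = 0.3790 Hz.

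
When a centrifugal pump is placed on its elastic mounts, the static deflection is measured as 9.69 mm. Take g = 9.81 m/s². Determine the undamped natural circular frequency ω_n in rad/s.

31.8 rad/s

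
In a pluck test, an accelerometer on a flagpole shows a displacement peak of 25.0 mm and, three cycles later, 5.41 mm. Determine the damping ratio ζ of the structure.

0.0809

Logarithmic decrement δ = (1/n)·ln(x₀/x_n) = (1/3)·ln(25.0/5.41) = (1/3)·ln(4.621) = 0.5102.
ζ = δ/√(4π² + δ²) = 0.5102/√(39.48 + 0.260) = 0.5102/6.304 = 0.08094.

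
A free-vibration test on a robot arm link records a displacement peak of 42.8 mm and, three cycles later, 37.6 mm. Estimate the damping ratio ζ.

0.00687

Logarithmic decrement δ = (1/n)·ln(x₀/x_n) = (1/3)·ln(42.8/37.6) = (1/3)·ln(1.138) = 0.04318.
ζ = δ/√(4π² + δ²) = 0.04318/√(39.48 + 0.00186) = 0.04318/6.283 = 0.006872.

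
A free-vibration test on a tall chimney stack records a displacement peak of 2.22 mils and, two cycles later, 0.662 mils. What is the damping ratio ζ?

0.0958

Logarithmic decrement δ = (1/n)·ln(x₀/x_n) = (1/2)·ln(2.22/0.662) = (1/2)·ln(3.353) = 0.6050.
ζ = δ/√(4π² + δ²) = 0.6050/√(39.48 + 0.366) = 0.6050/6.312 = 0.09585.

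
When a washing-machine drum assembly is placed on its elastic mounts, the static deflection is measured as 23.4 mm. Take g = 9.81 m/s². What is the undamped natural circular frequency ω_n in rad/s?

ω_n = √(g/δ_st) = √(9.81/0.0234) = √419.2 = 20.48 rad/s.

20.5 rad/s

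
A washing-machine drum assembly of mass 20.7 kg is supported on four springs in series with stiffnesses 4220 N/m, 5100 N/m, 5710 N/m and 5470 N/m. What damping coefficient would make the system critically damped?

324 N·s/m

Series springs: 1/k_eq = 1/4220 + 1/5100 + 1/5710 + 1/5470 = 0.0007910, so k_eq = 1264 N/m.
c_c = 2√(k_eq·m) = 2√(1264 × 20.7) = 2 × 161.8 = 323.5 N·s/m.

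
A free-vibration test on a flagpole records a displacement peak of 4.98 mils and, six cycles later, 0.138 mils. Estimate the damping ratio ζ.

Logarithmic decrement δ = (1/n)·ln(x₀/x_n) = (1/6)·ln(4.98/0.138) = (1/6)·ln(36.09) = 0.5977.
ζ = δ/√(4π² + δ²) = 0.5977/√(39.48 + 0.357) = 0.5977/6.312 = 0.09469.

0.0947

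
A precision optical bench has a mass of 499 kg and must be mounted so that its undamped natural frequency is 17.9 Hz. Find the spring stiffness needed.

ω_n = 2πf_n = 2π × 17.9 = 112.5 rad/s.
k = m·ω_n² = 499 × 112.5² = 499 × 12650 = 6312000 N/m.

6310000 N/m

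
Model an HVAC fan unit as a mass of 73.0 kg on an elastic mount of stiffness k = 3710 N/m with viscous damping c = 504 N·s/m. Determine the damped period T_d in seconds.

ω_n = √(k/m) = √(3710/73.0) = 7.129 rad/s.
Critical damping c_c = 2√(k·m) = 2√(3710 × 73.0) = 1041 N·s/m, so ζ = c/c_c = 504/1041 = 0.4842.
ω_d = ω_n√(1 − ζ²) = 7.129 × √(1 − 0.234) = 6.237 rad/s.
T_d = 2π/ω_d = 1.007 s.

1.01 s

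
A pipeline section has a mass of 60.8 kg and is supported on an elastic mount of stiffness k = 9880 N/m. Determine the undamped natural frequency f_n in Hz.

ω_n = √(k/m) = √(9880/60.8) = √162.5 = 12.75 rad/s.
f_n = ω_n/(2π) = 12.75/6.283 = 2.029 Hz.

2.03 Hz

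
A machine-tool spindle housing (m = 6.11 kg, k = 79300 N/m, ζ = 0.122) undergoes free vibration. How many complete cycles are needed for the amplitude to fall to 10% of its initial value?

Logarithmic decrement δ = 2πζ/√(1 − ζ²) = 2π × 0.1220/√(1 − 0.0149) = 0.7723.
x_n/x₀ = e^(−nδ) ≤ 0.1; take ln: n ≥ ln(1/0.1)/δ = 2.303/0.7723 = 2.981.
So 3 complete cycles are required.

3 cycles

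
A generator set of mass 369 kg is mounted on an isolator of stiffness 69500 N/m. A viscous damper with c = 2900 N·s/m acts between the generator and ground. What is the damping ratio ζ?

ω_n = √(k/m) = √(69500/369) = 13.72 rad/s.
Critical damping c_c = 2√(k·m) = 2√(69500 × 369) = 10130 N·s/m, so ζ = c/c_c = 2900/10130 = 0.2863.

0.286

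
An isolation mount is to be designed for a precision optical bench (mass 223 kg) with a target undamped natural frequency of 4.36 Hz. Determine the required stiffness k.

167000 N/m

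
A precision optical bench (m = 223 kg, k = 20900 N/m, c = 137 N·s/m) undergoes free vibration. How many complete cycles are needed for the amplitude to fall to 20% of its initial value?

ζ = c/(2√(km)) = 137/(2√(20900 × 223)) = 137/4318 = 0.03173.
Logarithmic decrement δ = 2πζ/√(1 − ζ²) = 2π × 0.03173/√(1 − 0.00101) = 0.1995.
x_n/x₀ = e^(−nδ) ≤ 0.2; take ln: n ≥ ln(1/0.2)/δ = 1.609/0.1995 = 8.069.
So 9 complete cycles are required.

9 cycles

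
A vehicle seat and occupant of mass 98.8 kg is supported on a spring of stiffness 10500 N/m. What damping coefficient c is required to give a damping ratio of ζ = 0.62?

c_c = 2√(k·m) = 2√(10500 × 98.8) = 2037 N·s/m.
c = ζ·c_c = 0.62 × 2037 = 1263 N·s/m.

1260 N·s/m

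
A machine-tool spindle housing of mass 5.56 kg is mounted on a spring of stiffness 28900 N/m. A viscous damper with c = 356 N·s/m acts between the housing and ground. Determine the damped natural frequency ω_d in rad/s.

ω_n = √(k/m) = √(28900/5.56) = 72.10 rad/s.
Critical damping c_c = 2√(k·m) = 2√(28900 × 5.56) = 801.7 N·s/m, so ζ = c/c_c = 356/801.7 = 0.4441.
ω_d = ω_n√(1 − ζ²) = 72.10 × √(1 − 0.197) = 64.60 rad/s.

64.6 rad/s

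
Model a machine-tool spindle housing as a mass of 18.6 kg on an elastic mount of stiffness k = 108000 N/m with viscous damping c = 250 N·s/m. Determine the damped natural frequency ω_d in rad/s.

ω_n = √(k/m) = √(108000/18.6) = 76.20 rad/s.
Critical damping c_c = 2√(k·m) = 2√(108000 × 18.6) = 2835 N·s/m, so ζ = c/c_c = 250/2835 = 0.08819.
ω_d = ω_n√(1 − ζ²) = 76.20 × √(1 − 0.00778) = 75.90 rad/s.

75.9 rad/s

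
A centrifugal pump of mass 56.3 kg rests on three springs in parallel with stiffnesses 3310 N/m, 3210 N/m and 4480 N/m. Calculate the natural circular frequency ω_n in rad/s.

Parallel springs add: k_eq = 3310 + 3210 + 4480 = 11000 N/m.
ω_n = √(k_eq/m) = √(11000/56.3) = √195.4 = 13.98 rad/s.

14.0 rad/s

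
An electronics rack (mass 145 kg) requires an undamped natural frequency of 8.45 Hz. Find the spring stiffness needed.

ω_n = 2πf_n = 2π × 8.45 = 53.09 rad/s.
k = m·ω_n² = 145 × 53.09² = 145 × 2819 = 408700 N/m.

409000 N/m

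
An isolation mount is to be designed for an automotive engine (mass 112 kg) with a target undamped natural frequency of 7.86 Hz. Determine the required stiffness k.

273000 N/m

ω_n = 2πf_n = 2π × 7.86 = 49.39 rad/s.
k = m·ω_n² = 112 × 49.39² = 112 × 2439 = 273200 N/m.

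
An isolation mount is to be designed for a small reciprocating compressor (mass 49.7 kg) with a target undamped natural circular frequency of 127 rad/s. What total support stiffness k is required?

k = m·ω_n² = 49.7 × 127.0² = 49.7 × 16130 = 801600 N/m.

802000 N/m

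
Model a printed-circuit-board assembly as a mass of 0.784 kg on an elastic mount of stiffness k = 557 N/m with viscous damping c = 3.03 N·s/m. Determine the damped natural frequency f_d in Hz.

ω_n = √(k/m) = √(557.0/0.784) = 26.65 rad/s.
Critical damping c_c = 2√(k·m) = 2√(557.0 × 0.784) = 41.79 N·s/m, so ζ = c/c_c = 3.03/41.79 = 0.07250.
ω_d = ω_n√(1 − ζ²) = 26.65 × √(1 − 0.00526) = 26.58 rad/s.
f_d = ω_d/(2π) = 4.231 Hz.

4.23 Hz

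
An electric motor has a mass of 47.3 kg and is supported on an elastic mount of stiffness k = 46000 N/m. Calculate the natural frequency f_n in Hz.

ω_n = √(k/m) = √(46000/47.3) = √972.5 = 31.19 rad/s.
f_n = ω_n/(2π) = 31.19/6.283 = 4.963 Hz.

4.96 Hz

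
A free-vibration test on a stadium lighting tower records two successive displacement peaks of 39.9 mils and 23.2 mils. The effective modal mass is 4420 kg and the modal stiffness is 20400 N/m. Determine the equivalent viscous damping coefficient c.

1630 N·s/m

Logarithmic decrement δ = (1/n)·ln(x₀/x_n) = (1/1)·ln(39.9/23.2) = (1/1)·ln(1.720) = 0.5422.
ζ = δ/√(4π² + δ²) = 0.5422/√(39.48 + 0.294) = 0.5422/6.307 = 0.08598.
c = ζ · 2√(km) = 0.08598 × 2√(20400 × 4420) = 0.08598 × 18990 = 1633 N·s/m.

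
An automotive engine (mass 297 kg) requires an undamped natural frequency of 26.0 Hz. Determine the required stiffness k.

ω_n = 2πf_n = 2π × 26.0 = 163.4 rad/s.
k = m·ω_n² = 297 × 163.4² = 297 × 26690 = 7926000 N/m.

7930000 N/m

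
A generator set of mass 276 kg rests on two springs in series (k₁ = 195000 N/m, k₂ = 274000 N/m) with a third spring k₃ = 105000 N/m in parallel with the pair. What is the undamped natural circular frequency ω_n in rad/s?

28.2 rad/s

Series pair: k_s = k₁k₂/(k₁+k₂) = (195000)(274000)/(195000 + 274000) = 113900 N/m. In parallel with k₃: k_eq = 113900 + 105000 = 218900 N/m.
ω_n = √(k_eq/m) = √(218900/276) = √793.2 = 28.16 rad/s.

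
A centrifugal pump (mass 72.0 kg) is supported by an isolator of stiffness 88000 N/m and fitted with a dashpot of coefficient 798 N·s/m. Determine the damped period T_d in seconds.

0.182 s

ω_n = √(k/m) = √(88000/72.0) = 34.96 rad/s.
Critical damping c_c = 2√(k·m) = 2√(88000 × 72.0) = 5034 N·s/m, so ζ = c/c_c = 798/5034 = 0.1585.
ω_d = ω_n√(1 − ζ²) = 34.96 × √(1 − 0.0251) = 34.52 rad/s.
T_d = 2π/ω_d = 0.1820 s.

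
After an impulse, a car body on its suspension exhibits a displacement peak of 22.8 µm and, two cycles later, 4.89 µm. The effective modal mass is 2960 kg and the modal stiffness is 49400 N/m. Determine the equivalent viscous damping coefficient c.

2940 N·s/m

Logarithmic decrement δ = (1/n)·ln(x₀/x_n) = (1/2)·ln(22.8/4.89) = (1/2)·ln(4.663) = 0.7698.
ζ = δ/√(4π² + δ²) = 0.7698/√(39.48 + 0.593) = 0.7698/6.330 = 0.1216.
c = ζ · 2√(km) = 0.1216 × 2√(49400 × 2960) = 0.1216 × 24180 = 2941 N·s/m.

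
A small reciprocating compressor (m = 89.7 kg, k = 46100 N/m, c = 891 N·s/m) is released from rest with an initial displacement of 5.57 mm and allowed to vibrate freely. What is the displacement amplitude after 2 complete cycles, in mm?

0.331 mm

ζ = c/(2√(km)) = 891/(2√(46100 × 89.7)) = 891/4067 = 0.2191.
Logarithmic decrement δ = 2πζ/√(1 − ζ²) = 2π × 0.2191/√(1 − 0.0480) = 1.411.
After n cycles, x_n/x₀ = e^(−nδ), so x_2 = 5.57 × e^(−2 × 1.411) = 5.57 × 0.05951 = 0.3315 mm.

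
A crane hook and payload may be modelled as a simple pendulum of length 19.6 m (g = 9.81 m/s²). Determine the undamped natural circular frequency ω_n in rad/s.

For a simple pendulum ω_n = √(g/L) = √(9.81/19.6) = √0.5005 = 0.7075 rad/s.

0.707 rad/s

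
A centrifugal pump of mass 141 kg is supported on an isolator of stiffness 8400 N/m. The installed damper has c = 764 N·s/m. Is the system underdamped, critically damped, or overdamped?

c_c = 2√(k·m) = 2177 N·s/m; ζ = c/c_c = 764/2177 = 0.351.
Since ζ < 1 the system is underdamped.

underdamped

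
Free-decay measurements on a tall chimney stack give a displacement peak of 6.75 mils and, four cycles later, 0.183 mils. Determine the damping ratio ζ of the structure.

Logarithmic decrement δ = (1/n)·ln(x₀/x_n) = (1/4)·ln(6.75/0.183) = (1/4)·ln(36.89) = 0.9020.
ζ = δ/√(4π² + δ²) = 0.9020/√(39.48 + 0.814) = 0.9020/6.348 = 0.1421.

0.142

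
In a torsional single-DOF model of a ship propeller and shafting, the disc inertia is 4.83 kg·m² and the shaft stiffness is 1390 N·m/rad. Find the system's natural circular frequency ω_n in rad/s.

ω_n = √(k_t/J) = √(1390/4.83) = √287.8 = 16.96 rad/s.

17.0 rad/s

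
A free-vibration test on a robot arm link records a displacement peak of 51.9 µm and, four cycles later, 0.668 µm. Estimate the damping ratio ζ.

Logarithmic decrement δ = (1/n)·ln(x₀/x_n) = (1/4)·ln(51.9/0.668) = (1/4)·ln(77.69) = 1.088.
ζ = δ/√(4π² + δ²) = 1.088/√(39.48 + 1.18) = 1.088/6.377 = 0.1707.

0.171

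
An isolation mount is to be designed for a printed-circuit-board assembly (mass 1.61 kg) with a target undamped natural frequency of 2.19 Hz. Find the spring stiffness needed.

ω_n = 2πf_n = 2π × 2.19 = 13.76 rad/s.
k = m·ω_n² = 1.61 × 13.76² = 1.61 × 189.3 = 304.8 N/m.

305 N/m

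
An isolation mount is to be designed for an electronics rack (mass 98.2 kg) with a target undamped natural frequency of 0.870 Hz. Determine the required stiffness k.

2930 N/m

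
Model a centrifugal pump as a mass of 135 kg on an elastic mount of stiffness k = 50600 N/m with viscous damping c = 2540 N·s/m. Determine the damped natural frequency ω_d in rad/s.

ω_n = √(k/m) = √(50600/135) = 19.36 rad/s.
Critical damping c_c = 2√(k·m) = 2√(50600 × 135) = 5227 N·s/m, so ζ = c/c_c = 2540/5227 = 0.4859.
ω_d = ω_n√(1 − ζ²) = 19.36 × √(1 − 0.236) = 16.92 rad/s.

16.9 rad/s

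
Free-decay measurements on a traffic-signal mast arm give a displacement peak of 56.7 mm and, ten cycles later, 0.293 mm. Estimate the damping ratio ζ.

0.0835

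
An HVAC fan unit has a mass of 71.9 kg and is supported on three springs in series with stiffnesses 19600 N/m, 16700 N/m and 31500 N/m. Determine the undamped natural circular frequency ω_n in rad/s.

Series springs: 1/k_eq = 1/19600 + 1/16700 + 1/31500 = 0.0001426, so k_eq = 7010 N/m.
ω_n = √(k_eq/m) = √(7010/71.9) = √97.50 = 9.874 rad/s.

9.87 rad/s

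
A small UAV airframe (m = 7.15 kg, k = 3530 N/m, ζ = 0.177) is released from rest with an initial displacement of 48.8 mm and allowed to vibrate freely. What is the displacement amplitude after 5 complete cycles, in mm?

0.172 mm

Logarithmic decrement δ = 2πζ/√(1 − ζ²) = 2π × 0.1770/√(1 − 0.0313) = 1.130.
After n cycles, x_n/x₀ = e^(−nδ), so x_5 = 48.8 × e^(−5 × 1.130) = 48.8 × 0.003518 = 0.1717 mm.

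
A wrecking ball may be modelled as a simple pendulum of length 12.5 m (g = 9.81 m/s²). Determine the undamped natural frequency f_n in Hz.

For a simple pendulum ω_n = √(g/L) = √(9.81/12.5) = √0.7848 = 0.8859 rad/s.
f_n = ω_n/(2π) = 0.8859/6.283 = 0.1410 Hz.

0.141 Hz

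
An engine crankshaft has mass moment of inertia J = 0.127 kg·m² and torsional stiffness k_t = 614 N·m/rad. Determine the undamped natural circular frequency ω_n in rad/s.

ω_n = √(k_t/J) = √(614/0.127) = √4835 = 69.53 rad/s.

69.5 rad/s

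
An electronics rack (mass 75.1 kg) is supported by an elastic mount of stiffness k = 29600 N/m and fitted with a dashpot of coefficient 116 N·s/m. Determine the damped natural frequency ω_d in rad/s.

19.8 rad/s

ω_n = √(k/m) = √(29600/75.1) = 19.85 rad/s.
Critical damping c_c = 2√(k·m) = 2√(29600 × 75.1) = 2982 N·s/m, so ζ = c/c_c = 116/2982 = 0.03890.
ω_d = ω_n√(1 − ζ²) = 19.85 × √(1 − 0.00151) = 19.84 rad/s.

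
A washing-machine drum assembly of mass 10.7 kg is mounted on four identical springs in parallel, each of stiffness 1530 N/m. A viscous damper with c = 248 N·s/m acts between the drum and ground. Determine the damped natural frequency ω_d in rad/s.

20.9 rad/s

Parallel springs add: k_eq = 4 × 1530 = 6120 N/m.
ω_n = √(k_eq/m) = √(6120/10.7) = 23.92 rad/s.
Critical damping c_c = 2√(k_eq·m) = 2√(6120 × 10.7) = 511.8 N·s/m, so ζ = c/c_c = 248/511.8 = 0.4846.
ω_d = ω_n√(1 − ζ²) = 23.92 × √(1 − 0.235) = 20.92 rad/s.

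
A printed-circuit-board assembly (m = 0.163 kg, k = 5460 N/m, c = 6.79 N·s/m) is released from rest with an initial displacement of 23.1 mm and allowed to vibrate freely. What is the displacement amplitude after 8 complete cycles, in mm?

0.0730 mm

ζ = c/(2√(km)) = 6.79/(2√(5460 × 0.163)) = 6.79/59.67 = 0.1138.
Logarithmic decrement δ = 2πζ/√(1 − ζ²) = 2π × 0.1138/√(1 − 0.0130) = 0.7197.
After n cycles, x_n/x₀ = e^(−nδ), so x_8 = 23.1 × e^(−8 × 0.7197) = 23.1 × 0.003158 = 0.07296 mm.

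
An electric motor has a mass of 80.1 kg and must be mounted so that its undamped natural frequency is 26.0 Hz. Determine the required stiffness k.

ω_n = 2πf_n = 2π × 26.0 = 163.4 rad/s.
k = m·ω_n² = 80.1 × 163.4² = 80.1 × 26690 = 2138000 N/m.

2140000 N/m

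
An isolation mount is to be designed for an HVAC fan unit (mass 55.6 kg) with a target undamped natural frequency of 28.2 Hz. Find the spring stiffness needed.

1750000 N/m

ω_n = 2πf_n = 2π × 28.2 = 177.2 rad/s.
k = m·ω_n² = 55.6 × 177.2² = 55.6 × 31390 = 1746000 N/m.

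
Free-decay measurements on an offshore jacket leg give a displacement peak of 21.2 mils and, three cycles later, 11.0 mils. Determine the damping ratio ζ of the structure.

0.0348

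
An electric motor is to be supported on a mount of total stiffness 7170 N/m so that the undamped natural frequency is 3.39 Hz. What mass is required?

15.8 kg

ω_n = 2πf_n = 2π × 3.39 = 21.30 rad/s.
m = k/ω_n² = 7170/21.30² = 7170/453.7 = 15.80 kg.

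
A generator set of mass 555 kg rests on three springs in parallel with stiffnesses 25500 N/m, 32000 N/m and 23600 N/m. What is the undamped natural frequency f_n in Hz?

Parallel springs add: k_eq = 25500 + 32000 + 23600 = 81100 N/m.
ω_n = √(k_eq/m) = √(81100/555) = √146.1 = 12.09 rad/s.
f_n = ω_n/(2π) = 12.09/6.283 = 1.924 Hz.

1.92 Hz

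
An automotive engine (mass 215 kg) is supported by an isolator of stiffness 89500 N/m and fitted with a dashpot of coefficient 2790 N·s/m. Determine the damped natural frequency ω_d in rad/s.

ω_n = √(k/m) = √(89500/215) = 20.40 rad/s.
Critical damping c_c = 2√(k·m) = 2√(89500 × 215) = 8773 N·s/m, so ζ = c/c_c = 2790/8773 = 0.3180.
ω_d = ω_n√(1 − ζ²) = 20.40 × √(1 − 0.101) = 19.34 rad/s.

19.3 rad/s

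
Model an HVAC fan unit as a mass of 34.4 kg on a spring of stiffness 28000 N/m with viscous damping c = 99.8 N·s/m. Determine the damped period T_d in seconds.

ω_n = √(k/m) = √(28000/34.4) = 28.53 rad/s.
Critical damping c_c = 2√(k·m) = 2√(28000 × 34.4) = 1963 N·s/m, so ζ = c/c_c = 99.8/1963 = 0.05084.
ω_d = ω_n√(1 − ζ²) = 28.53 × √(1 − 0.00259) = 28.49 rad/s.
T_d = 2π/ω_d = 0.2205 s.

0.221 s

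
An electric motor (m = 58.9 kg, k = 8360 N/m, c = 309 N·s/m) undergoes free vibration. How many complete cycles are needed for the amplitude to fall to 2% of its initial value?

3 cycles

ζ = c/(2√(km)) = 309/(2√(8360 × 58.9)) = 309/1403 = 0.2202.
Logarithmic decrement δ = 2πζ/√(1 − ζ²) = 2π × 0.2202/√(1 − 0.0485) = 1.418.
x_n/x₀ = e^(−nδ) ≤ 0.02; take ln: n ≥ ln(1/0.02)/δ = 3.912/1.418 = 2.758.
So 3 complete cycles are required.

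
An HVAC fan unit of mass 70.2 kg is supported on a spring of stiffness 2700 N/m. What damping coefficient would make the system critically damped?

c_c = 2√(k·m) = 2√(2700 × 70.2) = 2 × 435.4 = 870.7 N·s/m.

871 N·s/m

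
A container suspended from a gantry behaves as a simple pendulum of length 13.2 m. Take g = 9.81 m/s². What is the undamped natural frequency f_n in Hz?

For a simple pendulum ω_n = √(g/L) = √(9.81/13.2) = √0.7432 = 0.8621 rad/s.
f_n = ω_n/(2π) = 0.8621/6.283 = 0.1372 Hz.

0.137 Hz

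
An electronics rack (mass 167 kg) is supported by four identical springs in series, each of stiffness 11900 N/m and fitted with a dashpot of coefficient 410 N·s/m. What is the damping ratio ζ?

Series springs: 1/k_eq = 4/11900, so k_eq = 11900/4 = 2975 N/m.
ω_n = √(k_eq/m) = √(2975/167) = 4.221 rad/s.
Critical damping c_c = 2√(k_eq·m) = 2√(2975 × 167) = 1410 N·s/m, so ζ = c/c_c = 410/1410 = 0.2908.

0.291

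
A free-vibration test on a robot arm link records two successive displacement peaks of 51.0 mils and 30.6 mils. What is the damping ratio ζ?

Logarithmic decrement δ = (1/n)·ln(x₀/x_n) = (1/1)·ln(51.0/30.6) = (1/1)·ln(1.667) = 0.5108.
ζ = δ/√(4π² + δ²) = 0.5108/√(39.48 + 0.261) = 0.5108/6.304 = 0.08103.

0.0810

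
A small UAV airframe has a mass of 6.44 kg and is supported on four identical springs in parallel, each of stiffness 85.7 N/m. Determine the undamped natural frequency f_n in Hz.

Parallel springs add: k_eq = 4 × 85.7 = 342.8 N/m.
ω_n = √(k_eq/m) = √(342.8/6.44) = √53.23 = 7.296 rad/s.
f_n = ω_n/(2π) = 7.296/6.283 = 1.161 Hz.

1.16 Hz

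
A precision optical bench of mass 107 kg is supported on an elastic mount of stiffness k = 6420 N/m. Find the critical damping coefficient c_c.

1660 N·s/m

c_c = 2√(k·m) = 2√(6420 × 107) = 2 × 828.8 = 1658 N·s/m.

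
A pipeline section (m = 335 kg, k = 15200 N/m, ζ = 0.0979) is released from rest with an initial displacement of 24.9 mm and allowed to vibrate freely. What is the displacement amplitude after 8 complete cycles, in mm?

Logarithmic decrement δ = 2πζ/√(1 − ζ²) = 2π × 0.09790/√(1 − 0.00958) = 0.6181.
After n cycles, x_n/x₀ = e^(−nδ), so x_8 = 24.9 × e^(−8 × 0.6181) = 24.9 × 0.007121 = 0.1773 mm.

0.177 mm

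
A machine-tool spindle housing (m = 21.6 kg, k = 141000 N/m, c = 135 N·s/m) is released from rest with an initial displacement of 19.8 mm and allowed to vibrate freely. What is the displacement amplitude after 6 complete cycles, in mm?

4.60 mm

ζ = c/(2√(km)) = 135/(2√(141000 × 21.6)) = 135/3490 = 0.03868.
Logarithmic decrement δ = 2πζ/√(1 − ζ²) = 2π × 0.03868/√(1 − 0.00150) = 0.2432.
After n cycles, x_n/x₀ = e^(−nδ), so x_6 = 19.8 × e^(−6 × 0.2432) = 19.8 × 0.2324 = 4.602 mm.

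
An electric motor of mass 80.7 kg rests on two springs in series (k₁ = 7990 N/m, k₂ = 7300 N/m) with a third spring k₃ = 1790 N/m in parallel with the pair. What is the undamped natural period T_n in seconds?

0.754 s

Series pair: k_s = k₁k₂/(k₁+k₂) = (7990)(7300)/(7990 + 7300) = 3815 N/m. In parallel with k₃: k_eq = 3815 + 1790 = 5605 N/m.
ω_n = √(k_eq/m) = √(5605/80.7) = √69.45 = 8.334 rad/s.
T_n = 2π/ω_n = 6.283/8.334 = 0.7539 s.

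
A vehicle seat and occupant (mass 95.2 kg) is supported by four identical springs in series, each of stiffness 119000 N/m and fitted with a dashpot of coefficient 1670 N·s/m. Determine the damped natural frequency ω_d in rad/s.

15.3 rad/s

Series springs: 1/k_eq = 4/119000, so k_eq = 119000/4 = 29750 N/m.
ω_n = √(k_eq/m) = √(29750/95.2) = 17.68 rad/s.
Critical damping c_c = 2√(k_eq·m) = 2√(29750 × 95.2) = 3366 N·s/m, so ζ = c/c_c = 1670/3366 = 0.4962.
ω_d = ω_n√(1 − ζ²) = 17.68 × √(1 − 0.246) = 15.35 rad/s.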